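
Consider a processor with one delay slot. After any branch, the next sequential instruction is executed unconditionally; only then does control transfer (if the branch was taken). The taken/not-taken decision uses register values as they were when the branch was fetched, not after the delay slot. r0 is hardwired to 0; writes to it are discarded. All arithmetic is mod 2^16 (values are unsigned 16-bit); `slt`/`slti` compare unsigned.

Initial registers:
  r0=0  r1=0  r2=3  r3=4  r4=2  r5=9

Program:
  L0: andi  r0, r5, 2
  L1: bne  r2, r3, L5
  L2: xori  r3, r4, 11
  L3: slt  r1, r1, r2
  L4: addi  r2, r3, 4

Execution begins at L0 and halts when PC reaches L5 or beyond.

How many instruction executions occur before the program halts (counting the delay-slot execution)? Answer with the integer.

3

  step pc=0: andi  r0, r5, 2  regs=(0,0,3,4,2,9)
  step pc=1: bne  r2, r3, L5  cond=T  regs=(0,0,3,4,2,9)
  step pc=2: xori  r3, r4, 11  regs=(0,0,3,9,2,9)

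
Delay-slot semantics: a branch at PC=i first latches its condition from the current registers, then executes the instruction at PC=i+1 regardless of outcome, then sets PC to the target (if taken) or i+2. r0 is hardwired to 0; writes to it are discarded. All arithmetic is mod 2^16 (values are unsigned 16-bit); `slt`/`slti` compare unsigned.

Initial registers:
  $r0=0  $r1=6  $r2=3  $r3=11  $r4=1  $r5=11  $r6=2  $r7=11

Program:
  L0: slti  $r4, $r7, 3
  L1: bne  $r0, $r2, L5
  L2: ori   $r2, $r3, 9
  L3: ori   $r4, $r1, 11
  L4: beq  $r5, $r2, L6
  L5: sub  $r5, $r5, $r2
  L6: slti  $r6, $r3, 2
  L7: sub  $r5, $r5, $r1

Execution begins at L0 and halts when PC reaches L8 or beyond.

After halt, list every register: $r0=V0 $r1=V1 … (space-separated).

#0 slti  $r4, $r7, 3 ; 0/6/3/11/0/11/2/11
#1 bne  $r0, $r2, L5 ; 0/6/3/11/0/11/2/11 ; →target
#2 ori   $r2, $r3, 9 ; 0/6/11/11/0/11/2/11
#5 sub  $r5, $r5, $r2 ; 0/6/11/11/0/0/2/11
#6 slti  $r6, $r3, 2 ; 0/6/11/11/0/0/0/11
#7 sub  $r5, $r5, $r1 ; 0/6/11/11/0/65530/0/11

$r0=0 $r1=6 $r2=11 $r3=11 $r4=0 $r5=65530 $r6=0 $r7=11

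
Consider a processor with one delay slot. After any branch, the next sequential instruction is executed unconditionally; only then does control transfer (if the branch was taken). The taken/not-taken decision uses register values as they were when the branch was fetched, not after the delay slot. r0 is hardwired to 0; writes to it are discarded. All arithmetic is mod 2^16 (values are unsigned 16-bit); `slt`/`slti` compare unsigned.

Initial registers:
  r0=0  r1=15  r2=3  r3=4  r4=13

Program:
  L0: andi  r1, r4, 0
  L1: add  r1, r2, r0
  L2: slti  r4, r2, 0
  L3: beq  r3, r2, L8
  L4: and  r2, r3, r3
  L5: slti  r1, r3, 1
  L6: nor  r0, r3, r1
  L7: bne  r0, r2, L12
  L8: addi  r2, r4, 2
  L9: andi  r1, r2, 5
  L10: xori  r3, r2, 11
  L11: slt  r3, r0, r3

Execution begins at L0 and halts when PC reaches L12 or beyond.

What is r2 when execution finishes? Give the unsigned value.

  step pc=0: andi  r1, r4, 0  regs=(0,0,3,4,13)
  step pc=1: add  r1, r2, r0  regs=(0,3,3,4,13)
  step pc=2: slti  r4, r2, 0  regs=(0,3,3,4,0)
  step pc=3: beq  r3, r2, L8  cond=F  regs=(0,3,3,4,0)
  step pc=4: and  r2, r3, r3  regs=(0,3,4,4,0)
  step pc=5: slti  r1, r3, 1  regs=(0,0,4,4,0)
  step pc=6: nor  r0, r3, r1  regs=(0,0,4,4,0)
  step pc=7: bne  r0, r2, L12  cond=T  regs=(0,0,4,4,0)
  step pc=8: addi  r2, r4, 2  regs=(0,0,2,4,0)

2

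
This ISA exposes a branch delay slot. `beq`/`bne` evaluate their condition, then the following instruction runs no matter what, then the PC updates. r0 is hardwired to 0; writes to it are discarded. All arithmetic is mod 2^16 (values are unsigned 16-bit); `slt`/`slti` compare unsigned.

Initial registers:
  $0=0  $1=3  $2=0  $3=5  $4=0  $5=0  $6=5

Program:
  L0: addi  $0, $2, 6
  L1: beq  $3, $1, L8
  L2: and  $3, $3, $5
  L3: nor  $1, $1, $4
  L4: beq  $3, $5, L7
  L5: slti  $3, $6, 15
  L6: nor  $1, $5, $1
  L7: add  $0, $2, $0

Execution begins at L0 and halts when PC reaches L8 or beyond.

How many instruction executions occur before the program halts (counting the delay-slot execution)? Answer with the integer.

7

  step pc=0: addi  $0, $2, 6  regs=(0,3,0,5,0,0,5)
  step pc=1: beq  $3, $1, L8  cond=F  regs=(0,3,0,5,0,0,5)
  step pc=2: and  $3, $3, $5  regs=(0,3,0,0,0,0,5)
  step pc=3: nor  $1, $1, $4  regs=(0,65532,0,0,0,0,5)
  step pc=4: beq  $3, $5, L7  cond=T  regs=(0,65532,0,0,0,0,5)
  step pc=5: slti  $3, $6, 15  regs=(0,65532,0,1,0,0,5)
  step pc=7: add  $0, $2, $0  regs=(0,65532,0,1,0,0,5)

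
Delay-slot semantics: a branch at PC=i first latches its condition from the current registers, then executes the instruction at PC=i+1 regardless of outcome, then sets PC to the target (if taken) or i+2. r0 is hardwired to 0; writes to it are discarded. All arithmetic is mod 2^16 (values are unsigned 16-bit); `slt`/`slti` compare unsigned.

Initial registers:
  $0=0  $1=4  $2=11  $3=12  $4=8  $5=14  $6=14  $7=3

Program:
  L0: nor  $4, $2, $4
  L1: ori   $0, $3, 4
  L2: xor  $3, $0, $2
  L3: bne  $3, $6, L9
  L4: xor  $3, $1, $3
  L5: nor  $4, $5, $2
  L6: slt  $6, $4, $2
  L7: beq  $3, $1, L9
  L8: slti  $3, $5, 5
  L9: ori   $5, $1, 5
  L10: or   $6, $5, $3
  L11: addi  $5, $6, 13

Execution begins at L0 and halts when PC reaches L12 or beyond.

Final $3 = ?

#0 nor  $4, $2, $4 ; 0/4/11/12/65524/14/14/3
#1 ori   $0, $3, 4 ; 0/4/11/12/65524/14/14/3
#2 xor  $3, $0, $2 ; 0/4/11/11/65524/14/14/3
#3 bne  $3, $6, L9 ; 0/4/11/11/65524/14/14/3 ; →target
#4 xor  $3, $1, $3 ; 0/4/11/15/65524/14/14/3
#9 ori   $5, $1, 5 ; 0/4/11/15/65524/5/14/3
#10 or   $6, $5, $3 ; 0/4/11/15/65524/5/15/3
#11 addi  $5, $6, 13 ; 0/4/11/15/65524/28/15/3

15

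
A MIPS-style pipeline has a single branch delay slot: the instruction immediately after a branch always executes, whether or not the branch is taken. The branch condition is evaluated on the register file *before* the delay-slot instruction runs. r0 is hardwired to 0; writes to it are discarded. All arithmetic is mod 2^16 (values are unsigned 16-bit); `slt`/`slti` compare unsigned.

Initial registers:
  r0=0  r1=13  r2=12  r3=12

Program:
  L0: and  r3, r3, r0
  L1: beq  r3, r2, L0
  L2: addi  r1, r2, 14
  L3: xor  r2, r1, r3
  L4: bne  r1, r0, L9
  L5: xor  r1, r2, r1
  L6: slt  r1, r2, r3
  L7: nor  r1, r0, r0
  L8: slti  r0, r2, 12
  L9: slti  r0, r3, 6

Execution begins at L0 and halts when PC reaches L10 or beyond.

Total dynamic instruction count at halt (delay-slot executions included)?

PC=0  and  r3, r3, r0        | r0=0 r1=13 r2=12 r3=0
PC=1  beq  r3, r2, L0        | r0=0 r1=13 r2=12 r3=0  [not taken]
PC=2  addi  r1, r2, 14       | r0=0 r1=26 r2=12 r3=0
PC=3  xor  r2, r1, r3        | r0=0 r1=26 r2=26 r3=0
PC=4  bne  r1, r0, L9        | r0=0 r1=26 r2=26 r3=0  [TAKEN]
PC=5  xor  r1, r2, r1        | r0=0 r1=0 r2=26 r3=0
PC=9  slti  r0, r3, 6        | r0=0 r1=0 r2=26 r3=0

7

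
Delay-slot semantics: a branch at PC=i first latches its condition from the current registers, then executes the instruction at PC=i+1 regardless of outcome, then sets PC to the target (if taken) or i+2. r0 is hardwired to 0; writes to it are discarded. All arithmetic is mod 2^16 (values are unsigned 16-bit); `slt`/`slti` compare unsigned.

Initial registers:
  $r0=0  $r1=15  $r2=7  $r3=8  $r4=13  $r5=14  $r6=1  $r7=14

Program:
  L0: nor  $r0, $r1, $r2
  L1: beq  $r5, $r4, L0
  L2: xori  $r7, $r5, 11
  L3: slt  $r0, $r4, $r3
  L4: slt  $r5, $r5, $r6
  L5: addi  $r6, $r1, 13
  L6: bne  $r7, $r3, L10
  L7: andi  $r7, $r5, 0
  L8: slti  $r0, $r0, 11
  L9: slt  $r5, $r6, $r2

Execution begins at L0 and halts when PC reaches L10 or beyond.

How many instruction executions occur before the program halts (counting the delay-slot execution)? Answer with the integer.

PC=0  nor  $r0, $r1, $r2     | $r0=0 $r1=15 $r2=7 $r3=8 $r4=13 $r5=14 $r6=1 $r7=14
PC=1  beq  $r5, $r4, L0      | $r0=0 $r1=15 $r2=7 $r3=8 $r4=13 $r5=14 $r6=1 $r7=14  [not taken]
PC=2  xori  $r7, $r5, 11     | $r0=0 $r1=15 $r2=7 $r3=8 $r4=13 $r5=14 $r6=1 $r7=5
PC=3  slt  $r0, $r4, $r3     | $r0=0 $r1=15 $r2=7 $r3=8 $r4=13 $r5=14 $r6=1 $r7=5
PC=4  slt  $r5, $r5, $r6     | $r0=0 $r1=15 $r2=7 $r3=8 $r4=13 $r5=0 $r6=1 $r7=5
PC=5  addi  $r6, $r1, 13     | $r0=0 $r1=15 $r2=7 $r3=8 $r4=13 $r5=0 $r6=28 $r7=5
PC=6  bne  $r7, $r3, L10     | $r0=0 $r1=15 $r2=7 $r3=8 $r4=13 $r5=0 $r6=28 $r7=5  [TAKEN]
PC=7  andi  $r7, $r5, 0      | $r0=0 $r1=15 $r2=7 $r3=8 $r4=13 $r5=0 $r6=28 $r7=0

8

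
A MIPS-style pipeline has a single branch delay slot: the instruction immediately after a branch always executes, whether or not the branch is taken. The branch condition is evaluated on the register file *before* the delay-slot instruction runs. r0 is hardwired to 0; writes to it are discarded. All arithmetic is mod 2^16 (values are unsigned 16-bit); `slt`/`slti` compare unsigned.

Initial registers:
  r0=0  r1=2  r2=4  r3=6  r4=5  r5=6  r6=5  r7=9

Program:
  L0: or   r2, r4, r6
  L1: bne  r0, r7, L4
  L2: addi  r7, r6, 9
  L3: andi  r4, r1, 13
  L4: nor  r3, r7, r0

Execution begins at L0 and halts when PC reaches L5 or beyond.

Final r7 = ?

  step pc=0: or   r2, r4, r6  regs=(0,2,5,6,5,6,5,9)
  step pc=1: bne  r0, r7, L4  cond=T  regs=(0,2,5,6,5,6,5,9)
  step pc=2: addi  r7, r6, 9  regs=(0,2,5,6,5,6,5,14)
  step pc=4: nor  r3, r7, r0  regs=(0,2,5,65521,5,6,5,14)

14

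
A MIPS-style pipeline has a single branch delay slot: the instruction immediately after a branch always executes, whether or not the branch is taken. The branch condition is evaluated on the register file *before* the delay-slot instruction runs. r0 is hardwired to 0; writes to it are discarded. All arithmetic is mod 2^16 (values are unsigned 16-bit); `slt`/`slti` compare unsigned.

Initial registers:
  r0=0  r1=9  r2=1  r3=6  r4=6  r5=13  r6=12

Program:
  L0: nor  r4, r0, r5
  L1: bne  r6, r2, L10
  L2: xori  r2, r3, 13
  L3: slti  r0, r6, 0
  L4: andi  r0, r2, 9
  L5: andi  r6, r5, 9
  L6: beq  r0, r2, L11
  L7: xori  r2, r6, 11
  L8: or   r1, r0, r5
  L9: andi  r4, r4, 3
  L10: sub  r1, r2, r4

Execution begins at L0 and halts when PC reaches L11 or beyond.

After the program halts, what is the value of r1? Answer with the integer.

25

[0] nor  r4, r0, r5  →  {r0:0, r1:9, r2:1, r3:6, r4:65522, r5:13, r6:12}
[1] bne  r6, r2, L10  →  {r0:0, r1:9, r2:1, r3:6, r4:65522, r5:13, r6:12}  ⟨branch taken⟩
[2] xori  r2, r3, 13  →  {r0:0, r1:9, r2:11, r3:6, r4:65522, r5:13, r6:12}
[10] sub  r1, r2, r4  →  {r0:0, r1:25, r2:11, r3:6, r4:65522, r5:13, r6:12}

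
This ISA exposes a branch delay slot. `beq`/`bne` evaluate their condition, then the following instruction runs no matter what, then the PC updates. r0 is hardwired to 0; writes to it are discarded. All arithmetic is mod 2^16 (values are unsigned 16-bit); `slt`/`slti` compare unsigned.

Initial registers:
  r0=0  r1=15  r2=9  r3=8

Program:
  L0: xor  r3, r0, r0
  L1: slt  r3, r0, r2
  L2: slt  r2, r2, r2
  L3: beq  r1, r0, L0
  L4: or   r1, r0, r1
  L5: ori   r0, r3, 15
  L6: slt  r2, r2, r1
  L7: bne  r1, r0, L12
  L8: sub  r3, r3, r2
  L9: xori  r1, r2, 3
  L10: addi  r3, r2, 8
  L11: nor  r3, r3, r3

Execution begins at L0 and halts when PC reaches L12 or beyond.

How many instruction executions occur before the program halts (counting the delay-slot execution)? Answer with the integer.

[0] xor  r3, r0, r0  →  {r0:0, r1:15, r2:9, r3:0}
[1] slt  r3, r0, r2  →  {r0:0, r1:15, r2:9, r3:1}
[2] slt  r2, r2, r2  →  {r0:0, r1:15, r2:0, r3:1}
[3] beq  r1, r0, L0  →  {r0:0, r1:15, r2:0, r3:1}  ⟨branch fallthrough⟩
[4] or   r1, r0, r1  →  {r0:0, r1:15, r2:0, r3:1}
[5] ori   r0, r3, 15  →  {r0:0, r1:15, r2:0, r3:1}
[6] slt  r2, r2, r1  →  {r0:0, r1:15, r2:1, r3:1}
[7] bne  r1, r0, L12  →  {r0:0, r1:15, r2:1, r3:1}  ⟨branch taken⟩
[8] sub  r3, r3, r2  →  {r0:0, r1:15, r2:1, r3:0}

9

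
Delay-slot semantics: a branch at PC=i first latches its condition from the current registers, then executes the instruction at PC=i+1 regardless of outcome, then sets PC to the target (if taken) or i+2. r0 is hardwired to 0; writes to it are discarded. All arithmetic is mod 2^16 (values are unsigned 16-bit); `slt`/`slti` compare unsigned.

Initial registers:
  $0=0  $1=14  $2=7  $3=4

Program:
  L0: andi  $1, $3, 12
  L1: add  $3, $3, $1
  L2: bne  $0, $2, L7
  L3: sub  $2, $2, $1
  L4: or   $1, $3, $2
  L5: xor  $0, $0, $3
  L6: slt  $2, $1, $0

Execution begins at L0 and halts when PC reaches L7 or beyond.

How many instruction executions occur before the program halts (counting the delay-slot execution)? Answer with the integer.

#0 andi  $1, $3, 12 ; 0/4/7/4
#1 add  $3, $3, $1 ; 0/4/7/8
#2 bne  $0, $2, L7 ; 0/4/7/8 ; →target
#3 sub  $2, $2, $1 ; 0/4/3/8

4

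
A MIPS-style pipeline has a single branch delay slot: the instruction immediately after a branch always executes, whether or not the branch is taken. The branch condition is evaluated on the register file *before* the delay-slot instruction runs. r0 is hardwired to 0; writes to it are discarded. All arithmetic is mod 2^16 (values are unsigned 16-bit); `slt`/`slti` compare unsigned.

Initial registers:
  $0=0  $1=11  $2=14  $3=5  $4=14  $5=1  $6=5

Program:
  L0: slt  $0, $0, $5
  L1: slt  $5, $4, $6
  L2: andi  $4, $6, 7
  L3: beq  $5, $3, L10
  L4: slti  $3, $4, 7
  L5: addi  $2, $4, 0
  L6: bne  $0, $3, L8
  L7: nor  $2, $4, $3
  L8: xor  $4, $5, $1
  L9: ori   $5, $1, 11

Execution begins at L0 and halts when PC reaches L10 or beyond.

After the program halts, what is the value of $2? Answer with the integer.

65530

[0] slt  $0, $0, $5  →  {$0:0, $1:11, $2:14, $3:5, $4:14, $5:1, $6:5}
[1] slt  $5, $4, $6  →  {$0:0, $1:11, $2:14, $3:5, $4:14, $5:0, $6:5}
[2] andi  $4, $6, 7  →  {$0:0, $1:11, $2:14, $3:5, $4:5, $5:0, $6:5}
[3] beq  $5, $3, L10  →  {$0:0, $1:11, $2:14, $3:5, $4:5, $5:0, $6:5}  ⟨branch fallthrough⟩
[4] slti  $3, $4, 7  →  {$0:0, $1:11, $2:14, $3:1, $4:5, $5:0, $6:5}
[5] addi  $2, $4, 0  →  {$0:0, $1:11, $2:5, $3:1, $4:5, $5:0, $6:5}
[6] bne  $0, $3, L8  →  {$0:0, $1:11, $2:5, $3:1, $4:5, $5:0, $6:5}  ⟨branch taken⟩
[7] nor  $2, $4, $3  →  {$0:0, $1:11, $2:65530, $3:1, $4:5, $5:0, $6:5}
[8] xor  $4, $5, $1  →  {$0:0, $1:11, $2:65530, $3:1, $4:11, $5:0, $6:5}
[9] ori   $5, $1, 11  →  {$0:0, $1:11, $2:65530, $3:1, $4:11, $5:11, $6:5}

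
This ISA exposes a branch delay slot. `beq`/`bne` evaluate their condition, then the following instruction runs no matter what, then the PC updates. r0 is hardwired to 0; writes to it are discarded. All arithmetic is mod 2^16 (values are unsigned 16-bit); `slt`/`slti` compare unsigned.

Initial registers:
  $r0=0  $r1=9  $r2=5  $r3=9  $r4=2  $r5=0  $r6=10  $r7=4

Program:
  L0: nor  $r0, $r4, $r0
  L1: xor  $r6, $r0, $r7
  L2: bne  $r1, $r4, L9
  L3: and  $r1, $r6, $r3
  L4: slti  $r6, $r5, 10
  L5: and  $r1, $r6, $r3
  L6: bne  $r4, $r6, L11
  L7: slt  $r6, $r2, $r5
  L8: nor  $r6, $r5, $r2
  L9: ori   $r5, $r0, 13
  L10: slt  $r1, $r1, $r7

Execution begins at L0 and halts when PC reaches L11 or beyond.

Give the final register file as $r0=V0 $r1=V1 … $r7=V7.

#0 nor  $r0, $r4, $r0 ; 0/9/5/9/2/0/10/4
#1 xor  $r6, $r0, $r7 ; 0/9/5/9/2/0/4/4
#2 bne  $r1, $r4, L9 ; 0/9/5/9/2/0/4/4 ; →target
#3 and  $r1, $r6, $r3 ; 0/0/5/9/2/0/4/4
#9 ori   $r5, $r0, 13 ; 0/0/5/9/2/13/4/4
#10 slt  $r1, $r1, $r7 ; 0/1/5/9/2/13/4/4

$r0=0 $r1=1 $r2=5 $r3=9 $r4=2 $r5=13 $r6=4 $r7=4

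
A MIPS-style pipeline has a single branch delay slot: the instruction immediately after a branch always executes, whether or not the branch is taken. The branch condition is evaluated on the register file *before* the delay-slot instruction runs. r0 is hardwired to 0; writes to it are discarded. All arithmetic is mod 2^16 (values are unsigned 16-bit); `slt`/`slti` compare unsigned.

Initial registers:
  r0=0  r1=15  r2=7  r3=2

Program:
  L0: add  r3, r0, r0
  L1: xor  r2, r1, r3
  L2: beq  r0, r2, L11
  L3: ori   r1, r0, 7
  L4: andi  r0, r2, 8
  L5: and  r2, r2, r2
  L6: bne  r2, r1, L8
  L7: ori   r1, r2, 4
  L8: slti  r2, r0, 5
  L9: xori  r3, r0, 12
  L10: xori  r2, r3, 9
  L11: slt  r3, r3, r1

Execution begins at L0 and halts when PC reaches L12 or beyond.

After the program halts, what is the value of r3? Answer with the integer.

[0] add  r3, r0, r0  →  {r0:0, r1:15, r2:7, r3:0}
[1] xor  r2, r1, r3  →  {r0:0, r1:15, r2:15, r3:0}
[2] beq  r0, r2, L11  →  {r0:0, r1:15, r2:15, r3:0}  ⟨branch fallthrough⟩
[3] ori   r1, r0, 7  →  {r0:0, r1:7, r2:15, r3:0}
[4] andi  r0, r2, 8  →  {r0:0, r1:7, r2:15, r3:0}
[5] and  r2, r2, r2  →  {r0:0, r1:7, r2:15, r3:0}
[6] bne  r2, r1, L8  →  {r0:0, r1:7, r2:15, r3:0}  ⟨branch taken⟩
[7] ori   r1, r2, 4  →  {r0:0, r1:15, r2:15, r3:0}
[8] slti  r2, r0, 5  →  {r0:0, r1:15, r2:1, r3:0}
[9] xori  r3, r0, 12  →  {r0:0, r1:15, r2:1, r3:12}
[10] xori  r2, r3, 9  →  {r0:0, r1:15, r2:5, r3:12}
[11] slt  r3, r3, r1  →  {r0:0, r1:15, r2:5, r3:1}

1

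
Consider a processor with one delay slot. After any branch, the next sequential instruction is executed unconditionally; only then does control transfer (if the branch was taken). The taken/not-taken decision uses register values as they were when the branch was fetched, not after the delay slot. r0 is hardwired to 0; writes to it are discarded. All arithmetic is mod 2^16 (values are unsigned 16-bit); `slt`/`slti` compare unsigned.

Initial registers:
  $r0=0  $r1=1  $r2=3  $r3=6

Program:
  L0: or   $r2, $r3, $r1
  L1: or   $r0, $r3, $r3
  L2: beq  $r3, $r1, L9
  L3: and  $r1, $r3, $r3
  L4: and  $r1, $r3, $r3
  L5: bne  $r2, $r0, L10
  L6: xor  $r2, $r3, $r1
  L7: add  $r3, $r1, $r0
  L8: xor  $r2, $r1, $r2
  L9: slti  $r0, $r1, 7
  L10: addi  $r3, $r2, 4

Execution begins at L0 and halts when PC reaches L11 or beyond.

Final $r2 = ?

0

  step pc=0: or   $r2, $r3, $r1  regs=(0,1,7,6)
  step pc=1: or   $r0, $r3, $r3  regs=(0,1,7,6)
  step pc=2: beq  $r3, $r1, L9  cond=F  regs=(0,1,7,6)
  step pc=3: and  $r1, $r3, $r3  regs=(0,6,7,6)
  step pc=4: and  $r1, $r3, $r3  regs=(0,6,7,6)
  step pc=5: bne  $r2, $r0, L10  cond=T  regs=(0,6,7,6)
  step pc=6: xor  $r2, $r3, $r1  regs=(0,6,0,6)
  step pc=10: addi  $r3, $r2, 4  regs=(0,6,0,4)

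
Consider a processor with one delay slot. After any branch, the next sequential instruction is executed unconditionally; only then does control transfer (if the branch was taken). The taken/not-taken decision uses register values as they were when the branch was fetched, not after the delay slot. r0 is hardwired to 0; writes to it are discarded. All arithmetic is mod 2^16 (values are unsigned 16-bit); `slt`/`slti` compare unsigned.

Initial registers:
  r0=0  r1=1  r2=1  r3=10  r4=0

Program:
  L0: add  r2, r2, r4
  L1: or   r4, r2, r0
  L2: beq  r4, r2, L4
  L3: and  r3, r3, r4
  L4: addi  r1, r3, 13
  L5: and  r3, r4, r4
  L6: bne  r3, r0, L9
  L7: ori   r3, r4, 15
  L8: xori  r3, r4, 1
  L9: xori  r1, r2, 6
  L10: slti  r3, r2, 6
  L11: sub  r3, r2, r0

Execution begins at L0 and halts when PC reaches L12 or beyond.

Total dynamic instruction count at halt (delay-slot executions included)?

11

[0] add  r2, r2, r4  →  {r0:0, r1:1, r2:1, r3:10, r4:0}
[1] or   r4, r2, r0  →  {r0:0, r1:1, r2:1, r3:10, r4:1}
[2] beq  r4, r2, L4  →  {r0:0, r1:1, r2:1, r3:10, r4:1}  ⟨branch taken⟩
[3] and  r3, r3, r4  →  {r0:0, r1:1, r2:1, r3:0, r4:1}
[4] addi  r1, r3, 13  →  {r0:0, r1:13, r2:1, r3:0, r4:1}
[5] and  r3, r4, r4  →  {r0:0, r1:13, r2:1, r3:1, r4:1}
[6] bne  r3, r0, L9  →  {r0:0, r1:13, r2:1, r3:1, r4:1}  ⟨branch taken⟩
[7] ori   r3, r4, 15  →  {r0:0, r1:13, r2:1, r3:15, r4:1}
[9] xori  r1, r2, 6  →  {r0:0, r1:7, r2:1, r3:15, r4:1}
[10] slti  r3, r2, 6  →  {r0:0, r1:7, r2:1, r3:1, r4:1}
[11] sub  r3, r2, r0  →  {r0:0, r1:7, r2:1, r3:1, r4:1}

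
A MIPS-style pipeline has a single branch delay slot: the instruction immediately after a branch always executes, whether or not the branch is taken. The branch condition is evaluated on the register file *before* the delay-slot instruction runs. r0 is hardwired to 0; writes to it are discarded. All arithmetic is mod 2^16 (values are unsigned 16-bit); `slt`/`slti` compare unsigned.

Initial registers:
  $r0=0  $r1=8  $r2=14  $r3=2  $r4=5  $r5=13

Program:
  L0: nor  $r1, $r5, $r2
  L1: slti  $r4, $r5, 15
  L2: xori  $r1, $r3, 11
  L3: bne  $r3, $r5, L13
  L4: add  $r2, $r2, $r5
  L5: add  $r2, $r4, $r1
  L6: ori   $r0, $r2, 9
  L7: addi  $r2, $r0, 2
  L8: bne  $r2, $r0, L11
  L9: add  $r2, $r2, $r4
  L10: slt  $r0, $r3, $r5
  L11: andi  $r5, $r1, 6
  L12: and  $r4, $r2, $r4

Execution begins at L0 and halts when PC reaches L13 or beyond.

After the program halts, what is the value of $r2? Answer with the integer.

[0] nor  $r1, $r5, $r2  →  {$r0:0, $r1:65520, $r2:14, $r3:2, $r4:5, $r5:13}
[1] slti  $r4, $r5, 15  →  {$r0:0, $r1:65520, $r2:14, $r3:2, $r4:1, $r5:13}
[2] xori  $r1, $r3, 11  →  {$r0:0, $r1:9, $r2:14, $r3:2, $r4:1, $r5:13}
[3] bne  $r3, $r5, L13  →  {$r0:0, $r1:9, $r2:14, $r3:2, $r4:1, $r5:13}  ⟨branch taken⟩
[4] add  $r2, $r2, $r5  →  {$r0:0, $r1:9, $r2:27, $r3:2, $r4:1, $r5:13}

27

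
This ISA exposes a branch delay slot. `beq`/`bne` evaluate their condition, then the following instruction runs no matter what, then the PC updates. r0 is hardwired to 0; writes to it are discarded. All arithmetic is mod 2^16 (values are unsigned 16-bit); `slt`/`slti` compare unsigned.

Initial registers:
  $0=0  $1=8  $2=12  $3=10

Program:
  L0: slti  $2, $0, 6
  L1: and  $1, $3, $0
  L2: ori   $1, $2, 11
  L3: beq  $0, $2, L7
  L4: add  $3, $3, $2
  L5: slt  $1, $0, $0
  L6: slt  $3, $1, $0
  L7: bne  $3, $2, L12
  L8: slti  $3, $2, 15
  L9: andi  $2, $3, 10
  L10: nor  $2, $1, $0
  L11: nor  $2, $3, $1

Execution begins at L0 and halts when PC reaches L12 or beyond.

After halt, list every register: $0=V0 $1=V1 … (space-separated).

$0=0 $1=0 $2=1 $3=1

#0 slti  $2, $0, 6 ; 0/8/1/10
#1 and  $1, $3, $0 ; 0/0/1/10
#2 ori   $1, $2, 11 ; 0/11/1/10
#3 beq  $0, $2, L7 ; 0/11/1/10 ; →fallthru
#4 add  $3, $3, $2 ; 0/11/1/11
#5 slt  $1, $0, $0 ; 0/0/1/11
#6 slt  $3, $1, $0 ; 0/0/1/0
#7 bne  $3, $2, L12 ; 0/0/1/0 ; →target
#8 slti  $3, $2, 15 ; 0/0/1/1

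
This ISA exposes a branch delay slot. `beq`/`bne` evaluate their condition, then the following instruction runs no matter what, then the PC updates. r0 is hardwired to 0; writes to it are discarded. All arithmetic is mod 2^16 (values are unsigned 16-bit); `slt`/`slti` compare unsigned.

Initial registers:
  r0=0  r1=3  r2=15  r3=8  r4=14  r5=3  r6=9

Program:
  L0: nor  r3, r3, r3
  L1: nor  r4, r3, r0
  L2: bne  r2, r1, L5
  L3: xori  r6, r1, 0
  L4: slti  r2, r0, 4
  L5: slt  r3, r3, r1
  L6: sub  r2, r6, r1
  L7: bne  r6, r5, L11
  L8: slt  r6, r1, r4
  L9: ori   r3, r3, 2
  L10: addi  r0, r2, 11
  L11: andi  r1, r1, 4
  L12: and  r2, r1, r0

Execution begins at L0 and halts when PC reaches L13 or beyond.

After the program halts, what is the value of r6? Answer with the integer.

1

  step pc=0: nor  r3, r3, r3  regs=(0,3,15,65527,14,3,9)
  step pc=1: nor  r4, r3, r0  regs=(0,3,15,65527,8,3,9)
  step pc=2: bne  r2, r1, L5  cond=T  regs=(0,3,15,65527,8,3,9)
  step pc=3: xori  r6, r1, 0  regs=(0,3,15,65527,8,3,3)
  step pc=5: slt  r3, r3, r1  regs=(0,3,15,0,8,3,3)
  step pc=6: sub  r2, r6, r1  regs=(0,3,0,0,8,3,3)
  step pc=7: bne  r6, r5, L11  cond=F  regs=(0,3,0,0,8,3,3)
  step pc=8: slt  r6, r1, r4  regs=(0,3,0,0,8,3,1)
  step pc=9: ori   r3, r3, 2  regs=(0,3,0,2,8,3,1)
  step pc=10: addi  r0, r2, 11  regs=(0,3,0,2,8,3,1)
  step pc=11: andi  r1, r1, 4  regs=(0,0,0,2,8,3,1)
  step pc=12: and  r2, r1, r0  regs=(0,0,0,2,8,3,1)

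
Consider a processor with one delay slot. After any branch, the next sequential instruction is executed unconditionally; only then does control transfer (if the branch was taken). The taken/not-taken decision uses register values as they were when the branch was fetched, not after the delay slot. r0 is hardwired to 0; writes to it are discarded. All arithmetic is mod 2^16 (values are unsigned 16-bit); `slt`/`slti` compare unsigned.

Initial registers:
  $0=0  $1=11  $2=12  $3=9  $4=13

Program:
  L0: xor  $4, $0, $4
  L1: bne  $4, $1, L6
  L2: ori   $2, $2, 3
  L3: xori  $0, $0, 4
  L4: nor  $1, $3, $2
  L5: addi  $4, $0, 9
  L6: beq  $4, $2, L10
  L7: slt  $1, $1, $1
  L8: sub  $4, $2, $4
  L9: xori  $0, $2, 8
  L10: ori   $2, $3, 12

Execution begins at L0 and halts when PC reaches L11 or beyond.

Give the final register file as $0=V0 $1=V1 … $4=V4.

$0=0 $1=0 $2=13 $3=9 $4=2

PC=0  xor  $4, $0, $4        | $0=0 $1=11 $2=12 $3=9 $4=13
PC=1  bne  $4, $1, L6        | $0=0 $1=11 $2=12 $3=9 $4=13  [TAKEN]
PC=2  ori   $2, $2, 3        | $0=0 $1=11 $2=15 $3=9 $4=13
PC=6  beq  $4, $2, L10       | $0=0 $1=11 $2=15 $3=9 $4=13  [not taken]
PC=7  slt  $1, $1, $1        | $0=0 $1=0 $2=15 $3=9 $4=13
PC=8  sub  $4, $2, $4        | $0=0 $1=0 $2=15 $3=9 $4=2
PC=9  xori  $0, $2, 8        | $0=0 $1=0 $2=15 $3=9 $4=2
PC=10 ori   $2, $3, 12       | $0=0 $1=0 $2=13 $3=9 $4=2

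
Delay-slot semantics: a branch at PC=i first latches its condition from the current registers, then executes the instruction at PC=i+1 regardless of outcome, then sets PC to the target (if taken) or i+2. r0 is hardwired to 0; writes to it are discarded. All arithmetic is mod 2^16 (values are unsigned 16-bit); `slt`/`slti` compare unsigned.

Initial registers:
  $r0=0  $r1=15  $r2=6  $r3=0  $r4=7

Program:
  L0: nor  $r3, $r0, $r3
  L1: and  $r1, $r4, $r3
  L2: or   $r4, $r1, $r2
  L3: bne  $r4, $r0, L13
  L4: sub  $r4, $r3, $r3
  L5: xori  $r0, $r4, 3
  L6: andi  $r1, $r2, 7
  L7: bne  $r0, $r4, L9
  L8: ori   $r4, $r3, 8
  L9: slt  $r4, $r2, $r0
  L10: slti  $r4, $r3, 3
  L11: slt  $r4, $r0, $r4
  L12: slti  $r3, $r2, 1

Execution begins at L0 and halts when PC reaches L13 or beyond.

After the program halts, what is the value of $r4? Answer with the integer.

[0] nor  $r3, $r0, $r3  →  {$r0:0, $r1:15, $r2:6, $r3:65535, $r4:7}
[1] and  $r1, $r4, $r3  →  {$r0:0, $r1:7, $r2:6, $r3:65535, $r4:7}
[2] or   $r4, $r1, $r2  →  {$r0:0, $r1:7, $r2:6, $r3:65535, $r4:7}
[3] bne  $r4, $r0, L13  →  {$r0:0, $r1:7, $r2:6, $r3:65535, $r4:7}  ⟨branch taken⟩
[4] sub  $r4, $r3, $r3  →  {$r0:0, $r1:7, $r2:6, $r3:65535, $r4:0}

0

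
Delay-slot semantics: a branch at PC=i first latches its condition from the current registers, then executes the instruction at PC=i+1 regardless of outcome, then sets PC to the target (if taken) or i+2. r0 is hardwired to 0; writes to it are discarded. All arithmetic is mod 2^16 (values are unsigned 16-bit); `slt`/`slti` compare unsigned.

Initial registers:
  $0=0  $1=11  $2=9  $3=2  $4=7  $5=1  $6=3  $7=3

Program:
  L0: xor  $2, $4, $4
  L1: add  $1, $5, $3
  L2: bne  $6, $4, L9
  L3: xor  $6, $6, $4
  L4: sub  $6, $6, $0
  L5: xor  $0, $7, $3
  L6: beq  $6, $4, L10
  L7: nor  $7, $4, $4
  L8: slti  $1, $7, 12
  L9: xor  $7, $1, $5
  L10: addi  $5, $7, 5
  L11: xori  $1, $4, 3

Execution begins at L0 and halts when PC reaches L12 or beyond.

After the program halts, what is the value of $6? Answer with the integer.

PC=0  xor  $2, $4, $4        | $0=0 $1=11 $2=0 $3=2 $4=7 $5=1 $6=3 $7=3
PC=1  add  $1, $5, $3        | $0=0 $1=3 $2=0 $3=2 $4=7 $5=1 $6=3 $7=3
PC=2  bne  $6, $4, L9        | $0=0 $1=3 $2=0 $3=2 $4=7 $5=1 $6=3 $7=3  [TAKEN]
PC=3  xor  $6, $6, $4        | $0=0 $1=3 $2=0 $3=2 $4=7 $5=1 $6=4 $7=3
PC=9  xor  $7, $1, $5        | $0=0 $1=3 $2=0 $3=2 $4=7 $5=1 $6=4 $7=2
PC=10 addi  $5, $7, 5        | $0=0 $1=3 $2=0 $3=2 $4=7 $5=7 $6=4 $7=2
PC=11 xori  $1, $4, 3        | $0=0 $1=4 $2=0 $3=2 $4=7 $5=7 $6=4 $7=2

4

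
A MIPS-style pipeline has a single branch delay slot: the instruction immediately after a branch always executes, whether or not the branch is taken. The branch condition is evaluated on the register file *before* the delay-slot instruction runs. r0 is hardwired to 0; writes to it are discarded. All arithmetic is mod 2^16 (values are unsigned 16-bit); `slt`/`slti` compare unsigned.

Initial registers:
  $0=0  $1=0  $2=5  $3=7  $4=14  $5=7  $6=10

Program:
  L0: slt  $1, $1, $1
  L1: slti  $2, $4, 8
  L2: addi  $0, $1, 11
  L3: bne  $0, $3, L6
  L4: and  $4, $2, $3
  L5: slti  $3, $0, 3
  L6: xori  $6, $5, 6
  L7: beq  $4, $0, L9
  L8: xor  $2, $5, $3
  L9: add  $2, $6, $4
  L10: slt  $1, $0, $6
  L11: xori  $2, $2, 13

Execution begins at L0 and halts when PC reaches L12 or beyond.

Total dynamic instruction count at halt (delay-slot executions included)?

[0] slt  $1, $1, $1  →  {$0:0, $1:0, $2:5, $3:7, $4:14, $5:7, $6:10}
[1] slti  $2, $4, 8  →  {$0:0, $1:0, $2:0, $3:7, $4:14, $5:7, $6:10}
[2] addi  $0, $1, 11  →  {$0:0, $1:0, $2:0, $3:7, $4:14, $5:7, $6:10}
[3] bne  $0, $3, L6  →  {$0:0, $1:0, $2:0, $3:7, $4:14, $5:7, $6:10}  ⟨branch taken⟩
[4] and  $4, $2, $3  →  {$0:0, $1:0, $2:0, $3:7, $4:0, $5:7, $6:10}
[6] xori  $6, $5, 6  →  {$0:0, $1:0, $2:0, $3:7, $4:0, $5:7, $6:1}
[7] beq  $4, $0, L9  →  {$0:0, $1:0, $2:0, $3:7, $4:0, $5:7, $6:1}  ⟨branch taken⟩
[8] xor  $2, $5, $3  →  {$0:0, $1:0, $2:0, $3:7, $4:0, $5:7, $6:1}
[9] add  $2, $6, $4  →  {$0:0, $1:0, $2:1, $3:7, $4:0, $5:7, $6:1}
[10] slt  $1, $0, $6  →  {$0:0, $1:1, $2:1, $3:7, $4:0, $5:7, $6:1}
[11] xori  $2, $2, 13  →  {$0:0, $1:1, $2:12, $3:7, $4:0, $5:7, $6:1}

11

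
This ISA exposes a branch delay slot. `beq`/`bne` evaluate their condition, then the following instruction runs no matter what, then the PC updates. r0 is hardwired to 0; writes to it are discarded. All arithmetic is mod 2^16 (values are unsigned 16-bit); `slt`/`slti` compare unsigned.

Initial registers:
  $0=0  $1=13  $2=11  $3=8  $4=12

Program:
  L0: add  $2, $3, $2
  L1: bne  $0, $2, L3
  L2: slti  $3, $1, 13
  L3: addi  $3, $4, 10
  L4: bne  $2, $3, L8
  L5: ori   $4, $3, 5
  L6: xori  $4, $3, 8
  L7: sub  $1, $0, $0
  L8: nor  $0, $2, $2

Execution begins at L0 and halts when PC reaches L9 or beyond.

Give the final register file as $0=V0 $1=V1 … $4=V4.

[0] add  $2, $3, $2  →  {$0:0, $1:13, $2:19, $3:8, $4:12}
[1] bne  $0, $2, L3  →  {$0:0, $1:13, $2:19, $3:8, $4:12}  ⟨branch taken⟩
[2] slti  $3, $1, 13  →  {$0:0, $1:13, $2:19, $3:0, $4:12}
[3] addi  $3, $4, 10  →  {$0:0, $1:13, $2:19, $3:22, $4:12}
[4] bne  $2, $3, L8  →  {$0:0, $1:13, $2:19, $3:22, $4:12}  ⟨branch taken⟩
[5] ori   $4, $3, 5  →  {$0:0, $1:13, $2:19, $3:22, $4:23}
[8] nor  $0, $2, $2  →  {$0:0, $1:13, $2:19, $3:22, $4:23}

$0=0 $1=13 $2=19 $3=22 $4=23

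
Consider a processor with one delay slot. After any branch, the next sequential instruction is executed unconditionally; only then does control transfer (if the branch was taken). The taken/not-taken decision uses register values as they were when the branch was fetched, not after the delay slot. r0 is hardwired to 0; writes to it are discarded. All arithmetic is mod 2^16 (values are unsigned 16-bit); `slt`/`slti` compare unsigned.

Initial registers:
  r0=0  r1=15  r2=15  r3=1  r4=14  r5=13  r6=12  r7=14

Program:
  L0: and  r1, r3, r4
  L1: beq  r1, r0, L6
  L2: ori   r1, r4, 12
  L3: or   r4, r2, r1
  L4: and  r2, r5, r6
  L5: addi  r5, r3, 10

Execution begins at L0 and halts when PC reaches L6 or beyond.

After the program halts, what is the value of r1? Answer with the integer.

[0] and  r1, r3, r4  →  {r0:0, r1:0, r2:15, r3:1, r4:14, r5:13, r6:12, r7:14}
[1] beq  r1, r0, L6  →  {r0:0, r1:0, r2:15, r3:1, r4:14, r5:13, r6:12, r7:14}  ⟨branch taken⟩
[2] ori   r1, r4, 12  →  {r0:0, r1:14, r2:15, r3:1, r4:14, r5:13, r6:12, r7:14}

14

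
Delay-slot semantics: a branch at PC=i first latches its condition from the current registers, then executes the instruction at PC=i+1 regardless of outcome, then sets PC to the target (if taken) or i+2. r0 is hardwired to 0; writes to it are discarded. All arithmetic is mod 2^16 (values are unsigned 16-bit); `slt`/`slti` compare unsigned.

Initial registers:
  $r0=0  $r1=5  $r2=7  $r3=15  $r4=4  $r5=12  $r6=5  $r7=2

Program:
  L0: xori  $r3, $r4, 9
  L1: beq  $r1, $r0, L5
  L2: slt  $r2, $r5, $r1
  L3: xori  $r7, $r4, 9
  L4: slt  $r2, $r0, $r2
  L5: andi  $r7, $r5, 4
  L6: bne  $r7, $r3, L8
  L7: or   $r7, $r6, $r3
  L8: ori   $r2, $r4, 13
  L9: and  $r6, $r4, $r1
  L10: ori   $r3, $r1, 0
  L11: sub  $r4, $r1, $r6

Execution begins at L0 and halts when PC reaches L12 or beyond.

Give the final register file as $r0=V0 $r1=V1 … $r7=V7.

$r0=0 $r1=5 $r2=13 $r3=5 $r4=1 $r5=12 $r6=4 $r7=13

#0 xori  $r3, $r4, 9 ; 0/5/7/13/4/12/5/2
#1 beq  $r1, $r0, L5 ; 0/5/7/13/4/12/5/2 ; →fallthru
#2 slt  $r2, $r5, $r1 ; 0/5/0/13/4/12/5/2
#3 xori  $r7, $r4, 9 ; 0/5/0/13/4/12/5/13
#4 slt  $r2, $r0, $r2 ; 0/5/0/13/4/12/5/13
#5 andi  $r7, $r5, 4 ; 0/5/0/13/4/12/5/4
#6 bne  $r7, $r3, L8 ; 0/5/0/13/4/12/5/4 ; →target
#7 or   $r7, $r6, $r3 ; 0/5/0/13/4/12/5/13
#8 ori   $r2, $r4, 13 ; 0/5/13/13/4/12/5/13
#9 and  $r6, $r4, $r1 ; 0/5/13/13/4/12/4/13
#10 ori   $r3, $r1, 0 ; 0/5/13/5/4/12/4/13
#11 sub  $r4, $r1, $r6 ; 0/5/13/5/1/12/4/13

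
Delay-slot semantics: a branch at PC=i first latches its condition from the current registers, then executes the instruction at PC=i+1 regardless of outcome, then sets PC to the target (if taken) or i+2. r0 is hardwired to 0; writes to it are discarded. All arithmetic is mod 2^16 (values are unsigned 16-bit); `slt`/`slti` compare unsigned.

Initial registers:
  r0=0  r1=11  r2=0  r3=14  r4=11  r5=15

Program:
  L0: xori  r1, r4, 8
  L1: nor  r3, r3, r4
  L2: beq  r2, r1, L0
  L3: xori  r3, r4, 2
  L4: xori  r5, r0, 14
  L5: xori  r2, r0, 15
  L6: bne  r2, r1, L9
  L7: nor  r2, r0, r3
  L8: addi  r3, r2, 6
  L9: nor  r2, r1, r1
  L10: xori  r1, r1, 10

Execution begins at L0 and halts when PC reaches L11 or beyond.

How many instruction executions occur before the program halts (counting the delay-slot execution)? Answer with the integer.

#0 xori  r1, r4, 8 ; 0/3/0/14/11/15
#1 nor  r3, r3, r4 ; 0/3/0/65520/11/15
#2 beq  r2, r1, L0 ; 0/3/0/65520/11/15 ; →fallthru
#3 xori  r3, r4, 2 ; 0/3/0/9/11/15
#4 xori  r5, r0, 14 ; 0/3/0/9/11/14
#5 xori  r2, r0, 15 ; 0/3/15/9/11/14
#6 bne  r2, r1, L9 ; 0/3/15/9/11/14 ; →target
#7 nor  r2, r0, r3 ; 0/3/65526/9/11/14
#9 nor  r2, r1, r1 ; 0/3/65532/9/11/14
#10 xori  r1, r1, 10 ; 0/9/65532/9/11/14

10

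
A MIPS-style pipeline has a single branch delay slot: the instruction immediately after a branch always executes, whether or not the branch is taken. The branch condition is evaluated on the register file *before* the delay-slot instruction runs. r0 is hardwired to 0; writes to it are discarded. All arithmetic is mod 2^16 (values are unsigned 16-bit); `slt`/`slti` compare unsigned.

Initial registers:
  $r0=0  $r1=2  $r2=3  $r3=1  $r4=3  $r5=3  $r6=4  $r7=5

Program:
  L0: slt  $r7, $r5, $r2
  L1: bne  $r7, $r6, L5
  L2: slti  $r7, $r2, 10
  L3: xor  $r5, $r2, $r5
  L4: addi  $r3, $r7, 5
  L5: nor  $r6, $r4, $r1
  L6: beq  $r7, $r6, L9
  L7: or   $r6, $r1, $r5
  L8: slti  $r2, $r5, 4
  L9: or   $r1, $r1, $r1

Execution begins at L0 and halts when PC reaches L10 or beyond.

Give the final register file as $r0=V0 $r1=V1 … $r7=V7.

[0] slt  $r7, $r5, $r2  →  {$r0:0, $r1:2, $r2:3, $r3:1, $r4:3, $r5:3, $r6:4, $r7:0}
[1] bne  $r7, $r6, L5  →  {$r0:0, $r1:2, $r2:3, $r3:1, $r4:3, $r5:3, $r6:4, $r7:0}  ⟨branch taken⟩
[2] slti  $r7, $r2, 10  →  {$r0:0, $r1:2, $r2:3, $r3:1, $r4:3, $r5:3, $r6:4, $r7:1}
[5] nor  $r6, $r4, $r1  →  {$r0:0, $r1:2, $r2:3, $r3:1, $r4:3, $r5:3, $r6:65532, $r7:1}
[6] beq  $r7, $r6, L9  →  {$r0:0, $r1:2, $r2:3, $r3:1, $r4:3, $r5:3, $r6:65532, $r7:1}  ⟨branch fallthrough⟩
[7] or   $r6, $r1, $r5  →  {$r0:0, $r1:2, $r2:3, $r3:1, $r4:3, $r5:3, $r6:3, $r7:1}
[8] slti  $r2, $r5, 4  →  {$r0:0, $r1:2, $r2:1, $r3:1, $r4:3, $r5:3, $r6:3, $r7:1}
[9] or   $r1, $r1, $r1  →  {$r0:0, $r1:2, $r2:1, $r3:1, $r4:3, $r5:3, $r6:3, $r7:1}

$r0=0 $r1=2 $r2=1 $r3=1 $r4=3 $r5=3 $r6=3 $r7=1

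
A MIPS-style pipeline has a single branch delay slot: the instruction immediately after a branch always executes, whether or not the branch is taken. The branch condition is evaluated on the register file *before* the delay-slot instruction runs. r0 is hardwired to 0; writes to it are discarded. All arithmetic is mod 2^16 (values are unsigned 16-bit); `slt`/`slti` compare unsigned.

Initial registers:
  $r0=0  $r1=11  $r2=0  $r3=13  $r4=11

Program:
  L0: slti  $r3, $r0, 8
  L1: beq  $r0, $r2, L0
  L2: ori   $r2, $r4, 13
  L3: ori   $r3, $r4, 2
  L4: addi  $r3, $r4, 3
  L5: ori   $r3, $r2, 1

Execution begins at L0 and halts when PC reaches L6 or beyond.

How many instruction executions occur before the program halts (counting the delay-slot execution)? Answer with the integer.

  step pc=0: slti  $r3, $r0, 8  regs=(0,11,0,1,11)
  step pc=1: beq  $r0, $r2, L0  cond=T  regs=(0,11,0,1,11)
  step pc=2: ori   $r2, $r4, 13  regs=(0,11,15,1,11)
  step pc=0: slti  $r3, $r0, 8  regs=(0,11,15,1,11)
  step pc=1: beq  $r0, $r2, L0  cond=F  regs=(0,11,15,1,11)
  step pc=2: ori   $r2, $r4, 13  regs=(0,11,15,1,11)
  step pc=3: ori   $r3, $r4, 2  regs=(0,11,15,11,11)
  step pc=4: addi  $r3, $r4, 3  regs=(0,11,15,14,11)
  step pc=5: ori   $r3, $r2, 1  regs=(0,11,15,15,11)

9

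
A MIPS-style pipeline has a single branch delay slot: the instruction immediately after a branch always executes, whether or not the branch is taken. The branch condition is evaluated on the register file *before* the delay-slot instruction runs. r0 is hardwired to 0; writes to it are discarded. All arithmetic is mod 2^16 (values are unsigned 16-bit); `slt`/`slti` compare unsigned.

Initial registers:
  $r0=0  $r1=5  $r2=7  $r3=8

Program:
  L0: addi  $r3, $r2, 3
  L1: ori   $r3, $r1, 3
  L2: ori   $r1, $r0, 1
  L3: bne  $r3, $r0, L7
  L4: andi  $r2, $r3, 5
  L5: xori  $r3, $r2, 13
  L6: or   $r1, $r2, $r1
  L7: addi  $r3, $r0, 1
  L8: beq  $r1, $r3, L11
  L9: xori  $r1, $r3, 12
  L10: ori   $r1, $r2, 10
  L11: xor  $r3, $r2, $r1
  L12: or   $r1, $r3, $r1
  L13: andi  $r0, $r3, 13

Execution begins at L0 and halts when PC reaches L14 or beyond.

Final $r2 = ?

PC=0  addi  $r3, $r2, 3      | $r0=0 $r1=5 $r2=7 $r3=10
PC=1  ori   $r3, $r1, 3      | $r0=0 $r1=5 $r2=7 $r3=7
PC=2  ori   $r1, $r0, 1      | $r0=0 $r1=1 $r2=7 $r3=7
PC=3  bne  $r3, $r0, L7      | $r0=0 $r1=1 $r2=7 $r3=7  [TAKEN]
PC=4  andi  $r2, $r3, 5      | $r0=0 $r1=1 $r2=5 $r3=7
PC=7  addi  $r3, $r0, 1      | $r0=0 $r1=1 $r2=5 $r3=1
PC=8  beq  $r1, $r3, L11     | $r0=0 $r1=1 $r2=5 $r3=1  [TAKEN]
PC=9  xori  $r1, $r3, 12     | $r0=0 $r1=13 $r2=5 $r3=1
PC=11 xor  $r3, $r2, $r1     | $r0=0 $r1=13 $r2=5 $r3=8
PC=12 or   $r1, $r3, $r1     | $r0=0 $r1=13 $r2=5 $r3=8
PC=13 andi  $r0, $r3, 13     | $r0=0 $r1=13 $r2=5 $r3=8

5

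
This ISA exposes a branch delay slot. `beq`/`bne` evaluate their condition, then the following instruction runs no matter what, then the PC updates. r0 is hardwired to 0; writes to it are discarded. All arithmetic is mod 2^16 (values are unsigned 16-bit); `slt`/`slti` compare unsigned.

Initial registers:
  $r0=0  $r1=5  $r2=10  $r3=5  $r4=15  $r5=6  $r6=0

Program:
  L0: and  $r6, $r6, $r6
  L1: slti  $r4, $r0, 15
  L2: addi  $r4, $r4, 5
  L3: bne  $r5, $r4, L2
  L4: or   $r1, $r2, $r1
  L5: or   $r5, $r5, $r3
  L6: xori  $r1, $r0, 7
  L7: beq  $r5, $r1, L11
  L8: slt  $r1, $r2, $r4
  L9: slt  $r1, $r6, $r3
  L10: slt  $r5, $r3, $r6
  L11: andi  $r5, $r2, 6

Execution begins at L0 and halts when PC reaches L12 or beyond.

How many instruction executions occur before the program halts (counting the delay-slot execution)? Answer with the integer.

#0 and  $r6, $r6, $r6 ; 0/5/10/5/15/6/0
#1 slti  $r4, $r0, 15 ; 0/5/10/5/1/6/0
#2 addi  $r4, $r4, 5 ; 0/5/10/5/6/6/0
#3 bne  $r5, $r4, L2 ; 0/5/10/5/6/6/0 ; →fallthru
#4 or   $r1, $r2, $r1 ; 0/15/10/5/6/6/0
#5 or   $r5, $r5, $r3 ; 0/15/10/5/6/7/0
#6 xori  $r1, $r0, 7 ; 0/7/10/5/6/7/0
#7 beq  $r5, $r1, L11 ; 0/7/10/5/6/7/0 ; →target
#8 slt  $r1, $r2, $r4 ; 0/0/10/5/6/7/0
#11 andi  $r5, $r2, 6 ; 0/0/10/5/6/2/0

10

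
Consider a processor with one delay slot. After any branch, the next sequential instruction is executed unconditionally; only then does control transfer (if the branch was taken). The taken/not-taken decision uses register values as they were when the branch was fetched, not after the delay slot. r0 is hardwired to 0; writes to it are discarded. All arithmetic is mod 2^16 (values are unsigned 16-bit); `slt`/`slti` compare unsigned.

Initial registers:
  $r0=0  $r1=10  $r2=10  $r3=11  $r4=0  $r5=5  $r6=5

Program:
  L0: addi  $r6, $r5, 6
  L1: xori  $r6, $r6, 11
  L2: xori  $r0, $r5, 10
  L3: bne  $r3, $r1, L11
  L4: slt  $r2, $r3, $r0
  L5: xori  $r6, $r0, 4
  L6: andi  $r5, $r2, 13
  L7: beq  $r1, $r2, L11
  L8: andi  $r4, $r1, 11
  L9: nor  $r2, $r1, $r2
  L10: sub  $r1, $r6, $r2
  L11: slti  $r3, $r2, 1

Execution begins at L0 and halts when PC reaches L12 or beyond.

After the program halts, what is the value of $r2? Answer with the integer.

0

PC=0  addi  $r6, $r5, 6      | $r0=0 $r1=10 $r2=10 $r3=11 $r4=0 $r5=5 $r6=11
PC=1  xori  $r6, $r6, 11     | $r0=0 $r1=10 $r2=10 $r3=11 $r4=0 $r5=5 $r6=0
PC=2  xori  $r0, $r5, 10     | $r0=0 $r1=10 $r2=10 $r3=11 $r4=0 $r5=5 $r6=0
PC=3  bne  $r3, $r1, L11     | $r0=0 $r1=10 $r2=10 $r3=11 $r4=0 $r5=5 $r6=0  [TAKEN]
PC=4  slt  $r2, $r3, $r0     | $r0=0 $r1=10 $r2=0 $r3=11 $r4=0 $r5=5 $r6=0
PC=11 slti  $r3, $r2, 1      | $r0=0 $r1=10 $r2=0 $r3=1 $r4=0 $r5=5 $r6=0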